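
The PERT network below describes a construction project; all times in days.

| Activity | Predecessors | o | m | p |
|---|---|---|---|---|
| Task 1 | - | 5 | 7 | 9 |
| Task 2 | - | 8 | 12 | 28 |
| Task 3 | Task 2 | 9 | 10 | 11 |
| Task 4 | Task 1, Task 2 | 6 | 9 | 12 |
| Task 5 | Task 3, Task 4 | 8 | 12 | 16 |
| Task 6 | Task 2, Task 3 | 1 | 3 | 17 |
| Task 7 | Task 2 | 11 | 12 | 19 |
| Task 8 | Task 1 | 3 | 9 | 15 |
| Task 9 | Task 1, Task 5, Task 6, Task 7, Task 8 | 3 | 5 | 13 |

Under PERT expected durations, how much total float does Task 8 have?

te_Task 1 = (5 + 4·7 + 9)/6 = 42/6 = 7
te_Task 2 = (8 + 4·12 + 28)/6 = 84/6 = 14
te_Task 3 = (9 + 4·10 + 11)/6 = 60/6 = 10
te_Task 4 = (6 + 4·9 + 12)/6 = 54/6 = 9
te_Task 5 = (8 + 4·12 + 16)/6 = 72/6 = 12
te_Task 6 = (1 + 4·3 + 17)/6 = 30/6 = 5
te_Task 7 = (11 + 4·12 + 19)/6 = 78/6 = 13
te_Task 8 = (3 + 4·9 + 15)/6 = 54/6 = 9
te_Task 9 = (3 + 4·5 + 13)/6 = 36/6 = 6

Forward pass:
ES_Task 1 = 0; EF_Task 1 = 7
ES_Task 2 = 0; EF_Task 2 = 14
ES_Task 3 = 14; EF_Task 3 = 14+10 = 24
ES_Task 4 = max(EF_Task 1=7, EF_Task 2=14) = 14; EF_Task 4 = 14+9 = 23
ES_Task 5 = max(EF_Task 3=24, EF_Task 4=23) = 24; EF_Task 5 = 24+12 = 36
ES_Task 6 = max(EF_Task 2=14, EF_Task 3=24) = 24; EF_Task 6 = 24+5 = 29
ES_Task 7 = 14; EF_Task 7 = 14+13 = 27
ES_Task 8 = 7; EF_Task 8 = 7+9 = 16
ES_Task 9 = max(EF_Task 1=7, EF_Task 5=36, EF_Task 6=29, EF_Task 7=27, EF_Task 8=16) = 36; EF_Task 9 = 36+6 = 42
Expected project duration μ = 42 days. Critical path: Task 2 → Task 3 → Task 5 → Task 9.

Backward pass:
LF_Task 9 = 42; LS_Task 9 = 42−6 = 36
LF_Task 8 = LS_Task 9 = 36; LS_Task 8 = 36−9 = 27
LF_Task 7 = LS_Task 9 = 36; LS_Task 7 = 36−13 = 23
LF_Task 6 = LS_Task 9 = 36; LS_Task 6 = 36−5 = 31
LF_Task 5 = LS_Task 9 = 36; LS_Task 5 = 36−12 = 24
LF_Task 4 = LS_Task 5 = 24; LS_Task 4 = 24−9 = 15
LF_Task 3 = min(LS_Task 5=24, LS_Task 6=31) = 24; LS_Task 3 = 24−10 = 14
LF_Task 2 = min(LS_Task 3=14, LS_Task 4=15, LS_Task 6=31, LS_Task 7=23) = 14; LS_Task 2 = 14−14 = 0
LF_Task 1 = min(LS_Task 4=15, LS_Task 8=27, LS_Task 9=36) = 15; LS_Task 1 = 15−7 = 8
Slack_Task 8 = LS_Task 8 − ES_Task 8 = 27 − 7 = 20

20 days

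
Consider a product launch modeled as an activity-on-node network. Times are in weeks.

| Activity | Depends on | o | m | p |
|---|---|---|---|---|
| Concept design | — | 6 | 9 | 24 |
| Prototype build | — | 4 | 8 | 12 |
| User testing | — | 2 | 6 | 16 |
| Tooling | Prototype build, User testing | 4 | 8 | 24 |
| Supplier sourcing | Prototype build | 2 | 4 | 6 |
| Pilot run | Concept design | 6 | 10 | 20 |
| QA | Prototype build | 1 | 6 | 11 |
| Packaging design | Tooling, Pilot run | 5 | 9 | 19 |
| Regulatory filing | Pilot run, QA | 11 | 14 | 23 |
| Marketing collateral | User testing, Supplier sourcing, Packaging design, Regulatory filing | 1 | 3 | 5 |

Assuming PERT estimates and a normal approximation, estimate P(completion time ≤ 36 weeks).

te_Concept design = (6 + 4·9 + 24)/6 = 66/6 = 11; σ²_Concept design = ((24−6)/6)² = 9.000
te_Prototype build = (4 + 4·8 + 12)/6 = 48/6 = 8; σ²_Prototype build = ((12−4)/6)² = 1.778
te_User testing = (2 + 4·6 + 16)/6 = 42/6 = 7; σ²_User testing = ((16−2)/6)² = 5.444
te_Tooling = (4 + 4·8 + 24)/6 = 60/6 = 10; σ²_Tooling = ((24−4)/6)² = 11.111
te_Supplier sourcing = (2 + 4·4 + 6)/6 = 24/6 = 4; σ²_Supplier sourcing = ((6−2)/6)² = 0.444
te_Pilot run = (6 + 4·10 + 20)/6 = 66/6 = 11; σ²_Pilot run = ((20−6)/6)² = 5.444
te_QA = (1 + 4·6 + 11)/6 = 36/6 = 6; σ²_QA = ((11−1)/6)² = 2.778
te_Packaging design = (5 + 4·9 + 19)/6 = 60/6 = 10; σ²_Packaging design = ((19−5)/6)² = 5.444
te_Regulatory filing = (11 + 4·14 + 23)/6 = 90/6 = 15; σ²_Regulatory filing = ((23−11)/6)² = 4.000
te_Marketing collateral = (1 + 4·3 + 5)/6 = 18/6 = 3; σ²_Marketing collateral = ((5−1)/6)² = 0.444

Forward pass:
ES_Concept design = 0; EF_Concept design = 11
ES_Prototype build = 0; EF_Prototype build = 8
ES_User testing = 0; EF_User testing = 7
ES_Tooling = max(EF_Prototype build=8, EF_User testing=7) = 8; EF_Tooling = 8+10 = 18
ES_Supplier sourcing = 8; EF_Supplier sourcing = 8+4 = 12
ES_Pilot run = 11; EF_Pilot run = 11+11 = 22
ES_QA = 8; EF_QA = 8+6 = 14
ES_Packaging design = max(EF_Tooling=18, EF_Pilot run=22) = 22; EF_Packaging design = 22+10 = 32
ES_Regulatory filing = max(EF_Pilot run=22, EF_QA=14) = 22; EF_Regulatory filing = 22+15 = 37
ES_Marketing collateral = max(EF_User testing=7, EF_Supplier sourcing=12, EF_Packaging design=32, EF_Regulatory filing=37) = 37; EF_Marketing collateral = 37+3 = 40
Expected project duration μ = 40 weeks. Critical path: Concept design → Pilot run → Regulatory filing → Marketing collateral.

Variance along critical path = 9.000 + 5.444 + 4.000 + 0.444 = 18.889; σ = √18.889 = 4.346 weeks.
Z = (36 − 40) / 4.346 = -0.920
P(T ≤ 36) = Φ(-0.920) ≈ 0.179

0.179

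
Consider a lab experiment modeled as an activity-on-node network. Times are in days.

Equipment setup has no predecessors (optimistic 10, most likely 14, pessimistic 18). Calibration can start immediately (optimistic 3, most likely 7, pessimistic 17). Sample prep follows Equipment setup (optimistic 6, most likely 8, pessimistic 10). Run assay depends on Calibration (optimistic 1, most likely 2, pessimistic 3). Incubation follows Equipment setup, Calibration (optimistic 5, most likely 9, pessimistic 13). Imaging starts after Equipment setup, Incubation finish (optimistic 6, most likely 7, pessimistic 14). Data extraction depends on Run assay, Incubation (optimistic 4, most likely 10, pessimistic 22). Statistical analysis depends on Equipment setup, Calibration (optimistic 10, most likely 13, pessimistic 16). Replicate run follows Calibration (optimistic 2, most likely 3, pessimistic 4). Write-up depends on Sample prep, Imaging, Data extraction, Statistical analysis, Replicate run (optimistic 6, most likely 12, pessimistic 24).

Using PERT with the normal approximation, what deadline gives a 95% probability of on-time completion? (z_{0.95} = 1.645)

54.6 days

te_Equipment setup = (10 + 4·14 + 18)/6 = 84/6 = 14; σ²_Equipment setup = ((18−10)/6)² = 1.778
te_Calibration = (3 + 4·7 + 17)/6 = 48/6 = 8; σ²_Calibration = ((17−3)/6)² = 5.444
te_Sample prep = (6 + 4·8 + 10)/6 = 48/6 = 8; σ²_Sample prep = ((10−6)/6)² = 0.444
te_Run assay = (1 + 4·2 + 3)/6 = 12/6 = 2; σ²_Run assay = ((3−1)/6)² = 0.111
te_Incubation = (5 + 4·9 + 13)/6 = 54/6 = 9; σ²_Incubation = ((13−5)/6)² = 1.778
te_Imaging = (6 + 4·7 + 14)/6 = 48/6 = 8; σ²_Imaging = ((14−6)/6)² = 1.778
te_Data extraction = (4 + 4·10 + 22)/6 = 66/6 = 11; σ²_Data extraction = ((22−4)/6)² = 9.000
te_Statistical analysis = (10 + 4·13 + 16)/6 = 78/6 = 13; σ²_Statistical analysis = ((16−10)/6)² = 1.000
te_Replicate run = (2 + 4·3 + 4)/6 = 18/6 = 3; σ²_Replicate run = ((4−2)/6)² = 0.111
te_Write-up = (6 + 4·12 + 24)/6 = 78/6 = 13; σ²_Write-up = ((24−6)/6)² = 9.000

Forward pass:
ES_Equipment setup = 0; EF_Equipment setup = 14
ES_Calibration = 0; EF_Calibration = 8
ES_Sample prep = 14; EF_Sample prep = 14+8 = 22
ES_Run assay = 8; EF_Run assay = 8+2 = 10
ES_Incubation = max(EF_Equipment setup=14, EF_Calibration=8) = 14; EF_Incubation = 14+9 = 23
ES_Imaging = max(EF_Equipment setup=14, EF_Incubation=23) = 23; EF_Imaging = 23+8 = 31
ES_Data extraction = max(EF_Run assay=10, EF_Incubation=23) = 23; EF_Data extraction = 23+11 = 34
ES_Statistical analysis = max(EF_Equipment setup=14, EF_Calibration=8) = 14; EF_Statistical analysis = 14+13 = 27
ES_Replicate run = 8; EF_Replicate run = 8+3 = 11
ES_Write-up = max(EF_Sample prep=22, EF_Imaging=31, EF_Data extraction=34, EF_Statistical analysis=27, EF_Replicate run=11) = 34; EF_Write-up = 34+13 = 47
Expected project duration μ = 47 days. Critical path: Equipment setup → Incubation → Data extraction → Write-up.

Variance along critical path = 1.778 + 1.778 + 9.000 + 9.000 = 21.556; σ = 4.643 days.
D = μ + z·σ = 47 + 1.645·4.643 = 54.6 days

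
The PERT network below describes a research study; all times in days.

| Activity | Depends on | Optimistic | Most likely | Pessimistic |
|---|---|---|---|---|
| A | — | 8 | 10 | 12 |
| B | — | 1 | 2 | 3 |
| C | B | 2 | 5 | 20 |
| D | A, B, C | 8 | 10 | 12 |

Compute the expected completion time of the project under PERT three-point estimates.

te_A = (8 + 4·10 + 12)/6 = 60/6 = 10
te_B = (1 + 4·2 + 3)/6 = 12/6 = 2
te_C = (2 + 4·5 + 20)/6 = 42/6 = 7
te_D = (8 + 4·10 + 12)/6 = 60/6 = 10

Forward pass:
ES_A = 0; EF_A = 10
ES_B = 0; EF_B = 2
ES_C = 2; EF_C = 2+7 = 9
ES_D = max(EF_A=10, EF_B=2, EF_C=9) = 10; EF_D = 10+10 = 20
Expected project duration μ = 20 days. Critical path: A → D.

20 days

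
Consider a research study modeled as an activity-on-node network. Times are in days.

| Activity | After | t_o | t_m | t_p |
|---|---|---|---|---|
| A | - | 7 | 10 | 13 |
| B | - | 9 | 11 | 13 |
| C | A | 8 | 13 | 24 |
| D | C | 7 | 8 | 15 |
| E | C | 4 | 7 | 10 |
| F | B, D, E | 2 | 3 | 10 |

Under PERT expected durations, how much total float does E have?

te_A = (7 + 4·10 + 13)/6 = 60/6 = 10
te_B = (9 + 4·11 + 13)/6 = 66/6 = 11
te_C = (8 + 4·13 + 24)/6 = 84/6 = 14
te_D = (7 + 4·8 + 15)/6 = 54/6 = 9
te_E = (4 + 4·7 + 10)/6 = 42/6 = 7
te_F = (2 + 4·3 + 10)/6 = 24/6 = 4

Forward pass:
ES_A = 0; EF_A = 10
ES_B = 0; EF_B = 11
ES_C = 10; EF_C = 10+14 = 24
ES_D = 24; EF_D = 24+9 = 33
ES_E = 24; EF_E = 24+7 = 31
ES_F = max(EF_B=11, EF_D=33, EF_E=31) = 33; EF_F = 33+4 = 37
Expected project duration μ = 37 days. Critical path: A → C → D → F.

Backward pass:
LF_F = 37; LS_F = 37−4 = 33
LF_E = LS_F = 33; LS_E = 33−7 = 26
LF_D = LS_F = 33; LS_D = 33−9 = 24
LF_C = min(LS_D=24, LS_E=26) = 24; LS_C = 24−14 = 10
LF_B = LS_F = 33; LS_B = 33−11 = 22
LF_A = LS_C = 10; LS_A = 10−10 = 0
Slack_E = LS_E − ES_E = 26 − 24 = 2

2 days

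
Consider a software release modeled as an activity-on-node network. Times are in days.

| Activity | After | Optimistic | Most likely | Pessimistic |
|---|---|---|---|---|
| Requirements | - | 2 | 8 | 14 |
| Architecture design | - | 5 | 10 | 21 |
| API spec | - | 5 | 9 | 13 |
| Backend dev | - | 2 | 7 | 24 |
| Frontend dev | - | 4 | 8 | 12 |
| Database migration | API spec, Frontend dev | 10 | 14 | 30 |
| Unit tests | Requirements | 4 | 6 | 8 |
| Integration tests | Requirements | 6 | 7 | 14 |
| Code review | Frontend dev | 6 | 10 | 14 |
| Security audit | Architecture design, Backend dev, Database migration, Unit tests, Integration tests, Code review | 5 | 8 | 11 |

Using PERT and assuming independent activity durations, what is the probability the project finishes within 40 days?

te_Requirements = (2 + 4·8 + 14)/6 = 48/6 = 8; σ²_Requirements = ((14−2)/6)² = 4.000
te_Architecture design = (5 + 4·10 + 21)/6 = 66/6 = 11; σ²_Architecture design = ((21−5)/6)² = 7.111
te_API spec = (5 + 4·9 + 13)/6 = 54/6 = 9; σ²_API spec = ((13−5)/6)² = 1.778
te_Backend dev = (2 + 4·7 + 24)/6 = 54/6 = 9; σ²_Backend dev = ((24−2)/6)² = 13.444
te_Frontend dev = (4 + 4·8 + 12)/6 = 48/6 = 8; σ²_Frontend dev = ((12−4)/6)² = 1.778
te_Database migration = (10 + 4·14 + 30)/6 = 96/6 = 16; σ²_Database migration = ((30−10)/6)² = 11.111
te_Unit tests = (4 + 4·6 + 8)/6 = 36/6 = 6; σ²_Unit tests = ((8−4)/6)² = 0.444
te_Integration tests = (6 + 4·7 + 14)/6 = 48/6 = 8; σ²_Integration tests = ((14−6)/6)² = 1.778
te_Code review = (6 + 4·10 + 14)/6 = 60/6 = 10; σ²_Code review = ((14−6)/6)² = 1.778
te_Security audit = (5 + 4·8 + 11)/6 = 48/6 = 8; σ²_Security audit = ((11−5)/6)² = 1.000

Forward pass:
ES_Requirements = 0; EF_Requirements = 8
ES_Architecture design = 0; EF_Architecture design = 11
ES_API spec = 0; EF_API spec = 9
ES_Backend dev = 0; EF_Backend dev = 9
ES_Frontend dev = 0; EF_Frontend dev = 8
ES_Database migration = max(EF_API spec=9, EF_Frontend dev=8) = 9; EF_Database migration = 9+16 = 25
ES_Unit tests = 8; EF_Unit tests = 8+6 = 14
ES_Integration tests = 8; EF_Integration tests = 8+8 = 16
ES_Code review = 8; EF_Code review = 8+10 = 18
ES_Security audit = max(EF_Architecture design=11, EF_Backend dev=9, EF_Database migration=25, EF_Unit tests=14, EF_Integration tests=16, EF_Code review=18) = 25; EF_Security audit = 25+8 = 33
Expected project duration μ = 33 days. Critical path: API spec → Database migration → Security audit.

Variance along critical path = 1.778 + 11.111 + 1.000 = 13.889; σ = √13.889 = 3.727 days.
Z = (40 − 33) / 3.727 = 1.878
P(T ≤ 40) = Φ(1.878) ≈ 0.970

0.970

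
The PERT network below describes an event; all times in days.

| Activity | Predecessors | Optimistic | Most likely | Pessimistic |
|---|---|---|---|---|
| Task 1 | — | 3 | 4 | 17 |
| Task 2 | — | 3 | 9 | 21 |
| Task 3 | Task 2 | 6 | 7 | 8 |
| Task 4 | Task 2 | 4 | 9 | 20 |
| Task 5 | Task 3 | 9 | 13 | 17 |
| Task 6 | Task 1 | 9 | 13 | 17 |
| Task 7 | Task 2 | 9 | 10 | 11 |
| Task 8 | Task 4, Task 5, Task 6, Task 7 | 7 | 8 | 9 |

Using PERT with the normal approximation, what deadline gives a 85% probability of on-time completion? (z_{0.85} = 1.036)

41.4 days

te_Task 1 = (3 + 4·4 + 17)/6 = 36/6 = 6; σ²_Task 1 = ((17−3)/6)² = 5.444
te_Task 2 = (3 + 4·9 + 21)/6 = 60/6 = 10; σ²_Task 2 = ((21−3)/6)² = 9.000
te_Task 3 = (6 + 4·7 + 8)/6 = 42/6 = 7; σ²_Task 3 = ((8−6)/6)² = 0.111
te_Task 4 = (4 + 4·9 + 20)/6 = 60/6 = 10; σ²_Task 4 = ((20−4)/6)² = 7.111
te_Task 5 = (9 + 4·13 + 17)/6 = 78/6 = 13; σ²_Task 5 = ((17−9)/6)² = 1.778
te_Task 6 = (9 + 4·13 + 17)/6 = 78/6 = 13; σ²_Task 6 = ((17−9)/6)² = 1.778
te_Task 7 = (9 + 4·10 + 11)/6 = 60/6 = 10; σ²_Task 7 = ((11−9)/6)² = 0.111
te_Task 8 = (7 + 4·8 + 9)/6 = 48/6 = 8; σ²_Task 8 = ((9−7)/6)² = 0.111

Forward pass:
ES_Task 1 = 0; EF_Task 1 = 6
ES_Task 2 = 0; EF_Task 2 = 10
ES_Task 3 = 10; EF_Task 3 = 10+7 = 17
ES_Task 4 = 10; EF_Task 4 = 10+10 = 20
ES_Task 5 = 17; EF_Task 5 = 17+13 = 30
ES_Task 6 = 6; EF_Task 6 = 6+13 = 19
ES_Task 7 = 10; EF_Task 7 = 10+10 = 20
ES_Task 8 = max(EF_Task 4=20, EF_Task 5=30, EF_Task 6=19, EF_Task 7=20) = 30; EF_Task 8 = 30+8 = 38
Expected project duration μ = 38 days. Critical path: Task 2 → Task 3 → Task 5 → Task 8.

Variance along critical path = 9.000 + 0.111 + 1.778 + 0.111 = 11.000; σ = 3.317 days.
D = μ + z·σ = 38 + 1.036·3.317 = 41.4 days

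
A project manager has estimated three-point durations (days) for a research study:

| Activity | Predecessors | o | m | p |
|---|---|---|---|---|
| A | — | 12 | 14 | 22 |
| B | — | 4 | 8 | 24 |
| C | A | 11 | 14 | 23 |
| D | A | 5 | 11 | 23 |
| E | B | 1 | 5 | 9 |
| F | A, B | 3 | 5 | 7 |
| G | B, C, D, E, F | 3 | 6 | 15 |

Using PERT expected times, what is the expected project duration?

37 days

te_A = (12 + 4·14 + 22)/6 = 90/6 = 15
te_B = (4 + 4·8 + 24)/6 = 60/6 = 10
te_C = (11 + 4·14 + 23)/6 = 90/6 = 15
te_D = (5 + 4·11 + 23)/6 = 72/6 = 12
te_E = (1 + 4·5 + 9)/6 = 30/6 = 5
te_F = (3 + 4·5 + 7)/6 = 30/6 = 5
te_G = (3 + 4·6 + 15)/6 = 42/6 = 7

Forward pass:
ES_A = 0; EF_A = 15
ES_B = 0; EF_B = 10
ES_C = 15; EF_C = 15+15 = 30
ES_D = 15; EF_D = 15+12 = 27
ES_E = 10; EF_E = 10+5 = 15
ES_F = max(EF_A=15, EF_B=10) = 15; EF_F = 15+5 = 20
ES_G = max(EF_B=10, EF_C=30, EF_D=27, EF_E=15, EF_F=20) = 30; EF_G = 30+7 = 37
Expected project duration μ = 37 days. Critical path: A → C → G.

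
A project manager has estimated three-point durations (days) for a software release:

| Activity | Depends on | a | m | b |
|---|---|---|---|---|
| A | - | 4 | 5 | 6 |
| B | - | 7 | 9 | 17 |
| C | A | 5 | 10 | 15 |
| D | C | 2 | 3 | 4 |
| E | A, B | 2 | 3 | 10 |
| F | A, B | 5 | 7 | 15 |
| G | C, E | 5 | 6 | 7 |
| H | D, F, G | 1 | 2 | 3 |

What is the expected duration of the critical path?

te_A = (4 + 4·5 + 6)/6 = 30/6 = 5
te_B = (7 + 4·9 + 17)/6 = 60/6 = 10
te_C = (5 + 4·10 + 15)/6 = 60/6 = 10
te_D = (2 + 4·3 + 4)/6 = 18/6 = 3
te_E = (2 + 4·3 + 10)/6 = 24/6 = 4
te_F = (5 + 4·7 + 15)/6 = 48/6 = 8
te_G = (5 + 4·6 + 7)/6 = 36/6 = 6
te_H = (1 + 4·2 + 3)/6 = 12/6 = 2

Forward pass:
ES_A = 0; EF_A = 5
ES_B = 0; EF_B = 10
ES_C = 5; EF_C = 5+10 = 15
ES_D = 15; EF_D = 15+3 = 18
ES_E = max(EF_A=5, EF_B=10) = 10; EF_E = 10+4 = 14
ES_F = max(EF_A=5, EF_B=10) = 10; EF_F = 10+8 = 18
ES_G = max(EF_C=15, EF_E=14) = 15; EF_G = 15+6 = 21
ES_H = max(EF_D=18, EF_F=18, EF_G=21) = 21; EF_H = 21+2 = 23
Expected project duration μ = 23 days. Critical path: A → C → G → H.

23 days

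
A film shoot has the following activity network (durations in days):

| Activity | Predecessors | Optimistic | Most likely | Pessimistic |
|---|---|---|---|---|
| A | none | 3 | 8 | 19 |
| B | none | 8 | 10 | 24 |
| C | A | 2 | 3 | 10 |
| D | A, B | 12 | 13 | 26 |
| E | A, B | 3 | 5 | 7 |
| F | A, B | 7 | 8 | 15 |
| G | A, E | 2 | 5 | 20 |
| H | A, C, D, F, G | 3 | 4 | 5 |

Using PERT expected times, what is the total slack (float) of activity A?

te_A = (3 + 4·8 + 19)/6 = 54/6 = 9
te_B = (8 + 4·10 + 24)/6 = 72/6 = 12
te_C = (2 + 4·3 + 10)/6 = 24/6 = 4
te_D = (12 + 4·13 + 26)/6 = 90/6 = 15
te_E = (3 + 4·5 + 7)/6 = 30/6 = 5
te_F = (7 + 4·8 + 15)/6 = 54/6 = 9
te_G = (2 + 4·5 + 20)/6 = 42/6 = 7
te_H = (3 + 4·4 + 5)/6 = 24/6 = 4

Forward pass:
ES_A = 0; EF_A = 9
ES_B = 0; EF_B = 12
ES_C = 9; EF_C = 9+4 = 13
ES_D = max(EF_A=9, EF_B=12) = 12; EF_D = 12+15 = 27
ES_E = max(EF_A=9, EF_B=12) = 12; EF_E = 12+5 = 17
ES_F = max(EF_A=9, EF_B=12) = 12; EF_F = 12+9 = 21
ES_G = max(EF_A=9, EF_E=17) = 17; EF_G = 17+7 = 24
ES_H = max(EF_A=9, EF_C=13, EF_D=27, EF_F=21, EF_G=24) = 27; EF_H = 27+4 = 31
Expected project duration μ = 31 days. Critical path: B → D → H.

Backward pass:
LF_H = 31; LS_H = 31−4 = 27
LF_G = LS_H = 27; LS_G = 27−7 = 20
LF_F = LS_H = 27; LS_F = 27−9 = 18
LF_E = LS_G = 20; LS_E = 20−5 = 15
LF_D = LS_H = 27; LS_D = 27−15 = 12
LF_C = LS_H = 27; LS_C = 27−4 = 23
LF_B = min(LS_D=12, LS_E=15, LS_F=18) = 12; LS_B = 12−12 = 0
LF_A = min(LS_C=23, LS_D=12, LS_E=15, LS_F=18, LS_G=20, LS_H=27) = 12; LS_A = 12−9 = 3
Slack_A = LS_A − ES_A = 3 − 0 = 3

3 days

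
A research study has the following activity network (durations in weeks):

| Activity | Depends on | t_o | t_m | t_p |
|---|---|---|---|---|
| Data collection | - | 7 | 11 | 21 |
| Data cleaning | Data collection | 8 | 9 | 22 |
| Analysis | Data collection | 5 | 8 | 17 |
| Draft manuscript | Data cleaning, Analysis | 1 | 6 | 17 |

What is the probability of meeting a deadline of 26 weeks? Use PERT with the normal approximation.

te_Data collection = (7 + 4·11 + 21)/6 = 72/6 = 12; σ²_Data collection = ((21−7)/6)² = 5.444
te_Data cleaning = (8 + 4·9 + 22)/6 = 66/6 = 11; σ²_Data cleaning = ((22−8)/6)² = 5.444
te_Analysis = (5 + 4·8 + 17)/6 = 54/6 = 9; σ²_Analysis = ((17−5)/6)² = 4.000
te_Draft manuscript = (1 + 4·6 + 17)/6 = 42/6 = 7; σ²_Draft manuscript = ((17−1)/6)² = 7.111

Forward pass:
ES_Data collection = 0; EF_Data collection = 12
ES_Data cleaning = 12; EF_Data cleaning = 12+11 = 23
ES_Analysis = 12; EF_Analysis = 12+9 = 21
ES_Draft manuscript = max(EF_Data cleaning=23, EF_Analysis=21) = 23; EF_Draft manuscript = 23+7 = 30
Expected project duration μ = 30 weeks. Critical path: Data collection → Data cleaning → Draft manuscript.

Variance along critical path = 5.444 + 5.444 + 7.111 = 18.000; σ = √18.000 = 4.243 weeks.
Z = (26 − 30) / 4.243 = -0.943
P(T ≤ 26) = Φ(-0.943) ≈ 0.173

0.173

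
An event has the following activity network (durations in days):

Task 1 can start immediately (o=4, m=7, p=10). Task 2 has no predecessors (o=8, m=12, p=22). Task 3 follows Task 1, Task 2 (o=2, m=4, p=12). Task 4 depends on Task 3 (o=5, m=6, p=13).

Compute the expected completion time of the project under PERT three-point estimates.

25 days

te_Task 1 = (4 + 4·7 + 10)/6 = 42/6 = 7
te_Task 2 = (8 + 4·12 + 22)/6 = 78/6 = 13
te_Task 3 = (2 + 4·4 + 12)/6 = 30/6 = 5
te_Task 4 = (5 + 4·6 + 13)/6 = 42/6 = 7

Forward pass:
ES_Task 1 = 0; EF_Task 1 = 7
ES_Task 2 = 0; EF_Task 2 = 13
ES_Task 3 = max(EF_Task 1=7, EF_Task 2=13) = 13; EF_Task 3 = 13+5 = 18
ES_Task 4 = 18; EF_Task 4 = 18+7 = 25
Expected project duration μ = 25 days. Critical path: Task 2 → Task 3 → Task 4.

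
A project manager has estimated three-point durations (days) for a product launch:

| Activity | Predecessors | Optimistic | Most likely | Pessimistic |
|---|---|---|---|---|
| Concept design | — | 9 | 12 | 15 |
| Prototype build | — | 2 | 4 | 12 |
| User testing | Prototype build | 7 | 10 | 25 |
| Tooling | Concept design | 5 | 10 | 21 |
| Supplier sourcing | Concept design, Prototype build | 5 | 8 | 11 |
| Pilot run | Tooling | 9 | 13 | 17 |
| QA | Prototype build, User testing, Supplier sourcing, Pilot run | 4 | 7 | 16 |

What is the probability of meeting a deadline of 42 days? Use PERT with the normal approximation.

te_Concept design = (9 + 4·12 + 15)/6 = 72/6 = 12; σ²_Concept design = ((15−9)/6)² = 1.000
te_Prototype build = (2 + 4·4 + 12)/6 = 30/6 = 5; σ²_Prototype build = ((12−2)/6)² = 2.778
te_User testing = (7 + 4·10 + 25)/6 = 72/6 = 12; σ²_User testing = ((25−7)/6)² = 9.000
te_Tooling = (5 + 4·10 + 21)/6 = 66/6 = 11; σ²_Tooling = ((21−5)/6)² = 7.111
te_Supplier sourcing = (5 + 4·8 + 11)/6 = 48/6 = 8; σ²_Supplier sourcing = ((11−5)/6)² = 1.000
te_Pilot run = (9 + 4·13 + 17)/6 = 78/6 = 13; σ²_Pilot run = ((17−9)/6)² = 1.778
te_QA = (4 + 4·7 + 16)/6 = 48/6 = 8; σ²_QA = ((16−4)/6)² = 4.000

Forward pass:
ES_Concept design = 0; EF_Concept design = 12
ES_Prototype build = 0; EF_Prototype build = 5
ES_User testing = 5; EF_User testing = 5+12 = 17
ES_Tooling = 12; EF_Tooling = 12+11 = 23
ES_Supplier sourcing = max(EF_Concept design=12, EF_Prototype build=5) = 12; EF_Supplier sourcing = 12+8 = 20
ES_Pilot run = 23; EF_Pilot run = 23+13 = 36
ES_QA = max(EF_Prototype build=5, EF_User testing=17, EF_Supplier sourcing=20, EF_Pilot run=36) = 36; EF_QA = 36+8 = 44
Expected project duration μ = 44 days. Critical path: Concept design → Tooling → Pilot run → QA.

Variance along critical path = 1.000 + 7.111 + 1.778 + 4.000 = 13.889; σ = √13.889 = 3.727 days.
Z = (42 − 44) / 3.727 = -0.537
P(T ≤ 42) = Φ(-0.537) ≈ 0.296

0.296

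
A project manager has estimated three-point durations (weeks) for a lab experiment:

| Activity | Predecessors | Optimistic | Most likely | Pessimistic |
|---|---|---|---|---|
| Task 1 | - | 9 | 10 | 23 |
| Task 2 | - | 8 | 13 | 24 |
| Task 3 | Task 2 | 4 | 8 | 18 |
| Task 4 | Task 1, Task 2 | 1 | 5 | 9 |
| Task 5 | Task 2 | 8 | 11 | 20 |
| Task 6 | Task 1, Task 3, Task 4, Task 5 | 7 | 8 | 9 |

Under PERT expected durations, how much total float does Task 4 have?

te_Task 1 = (9 + 4·10 + 23)/6 = 72/6 = 12
te_Task 2 = (8 + 4·13 + 24)/6 = 84/6 = 14
te_Task 3 = (4 + 4·8 + 18)/6 = 54/6 = 9
te_Task 4 = (1 + 4·5 + 9)/6 = 30/6 = 5
te_Task 5 = (8 + 4·11 + 20)/6 = 72/6 = 12
te_Task 6 = (7 + 4·8 + 9)/6 = 48/6 = 8

Forward pass:
ES_Task 1 = 0; EF_Task 1 = 12
ES_Task 2 = 0; EF_Task 2 = 14
ES_Task 3 = 14; EF_Task 3 = 14+9 = 23
ES_Task 4 = max(EF_Task 1=12, EF_Task 2=14) = 14; EF_Task 4 = 14+5 = 19
ES_Task 5 = 14; EF_Task 5 = 14+12 = 26
ES_Task 6 = max(EF_Task 1=12, EF_Task 3=23, EF_Task 4=19, EF_Task 5=26) = 26; EF_Task 6 = 26+8 = 34
Expected project duration μ = 34 weeks. Critical path: Task 2 → Task 5 → Task 6.

Backward pass:
LF_Task 6 = 34; LS_Task 6 = 34−8 = 26
LF_Task 5 = LS_Task 6 = 26; LS_Task 5 = 26−12 = 14
LF_Task 4 = LS_Task 6 = 26; LS_Task 4 = 26−5 = 21
LF_Task 3 = LS_Task 6 = 26; LS_Task 3 = 26−9 = 17
LF_Task 2 = min(LS_Task 3=17, LS_Task 4=21, LS_Task 5=14) = 14; LS_Task 2 = 14−14 = 0
LF_Task 1 = min(LS_Task 4=21, LS_Task 6=26) = 21; LS_Task 1 = 21−12 = 9
Slack_Task 4 = LS_Task 4 − ES_Task 4 = 21 − 14 = 7

7 weeks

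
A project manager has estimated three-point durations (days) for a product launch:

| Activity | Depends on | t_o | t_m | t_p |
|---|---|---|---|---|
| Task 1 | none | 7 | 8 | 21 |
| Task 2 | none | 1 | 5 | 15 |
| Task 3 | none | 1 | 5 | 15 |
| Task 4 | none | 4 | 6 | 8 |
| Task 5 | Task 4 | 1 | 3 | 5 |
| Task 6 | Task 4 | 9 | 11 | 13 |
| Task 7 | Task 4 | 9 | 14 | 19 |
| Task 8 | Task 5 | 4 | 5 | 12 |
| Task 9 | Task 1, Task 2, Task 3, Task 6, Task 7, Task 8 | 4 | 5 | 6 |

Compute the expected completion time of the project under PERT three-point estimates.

25 days

te_Task 1 = (7 + 4·8 + 21)/6 = 60/6 = 10
te_Task 2 = (1 + 4·5 + 15)/6 = 36/6 = 6
te_Task 3 = (1 + 4·5 + 15)/6 = 36/6 = 6
te_Task 4 = (4 + 4·6 + 8)/6 = 36/6 = 6
te_Task 5 = (1 + 4·3 + 5)/6 = 18/6 = 3
te_Task 6 = (9 + 4·11 + 13)/6 = 66/6 = 11
te_Task 7 = (9 + 4·14 + 19)/6 = 84/6 = 14
te_Task 8 = (4 + 4·5 + 12)/6 = 36/6 = 6
te_Task 9 = (4 + 4·5 + 6)/6 = 30/6 = 5

Forward pass:
ES_Task 1 = 0; EF_Task 1 = 10
ES_Task 2 = 0; EF_Task 2 = 6
ES_Task 3 = 0; EF_Task 3 = 6
ES_Task 4 = 0; EF_Task 4 = 6
ES_Task 5 = 6; EF_Task 5 = 6+3 = 9
ES_Task 6 = 6; EF_Task 6 = 6+11 = 17
ES_Task 7 = 6; EF_Task 7 = 6+14 = 20
ES_Task 8 = 9; EF_Task 8 = 9+6 = 15
ES_Task 9 = max(EF_Task 1=10, EF_Task 2=6, EF_Task 3=6, EF_Task 6=17, EF_Task 7=20, EF_Task 8=15) = 20; EF_Task 9 = 20+5 = 25
Expected project duration μ = 25 days. Critical path: Task 4 → Task 7 → Task 9.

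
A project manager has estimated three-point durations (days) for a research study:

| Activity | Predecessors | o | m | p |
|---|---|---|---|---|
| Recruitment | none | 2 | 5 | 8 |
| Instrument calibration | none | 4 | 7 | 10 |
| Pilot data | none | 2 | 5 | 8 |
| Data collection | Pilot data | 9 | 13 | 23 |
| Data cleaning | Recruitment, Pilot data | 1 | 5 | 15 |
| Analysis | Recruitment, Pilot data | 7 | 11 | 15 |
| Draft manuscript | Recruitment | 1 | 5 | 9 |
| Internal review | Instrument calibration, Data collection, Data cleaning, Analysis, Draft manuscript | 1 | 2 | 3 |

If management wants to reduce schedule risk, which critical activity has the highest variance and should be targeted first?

te_Recruitment = (2 + 4·5 + 8)/6 = 30/6 = 5; σ²_Recruitment = ((8−2)/6)² = 1.000
te_Instrument calibration = (4 + 4·7 + 10)/6 = 42/6 = 7; σ²_Instrument calibration = ((10−4)/6)² = 1.000
te_Pilot data = (2 + 4·5 + 8)/6 = 30/6 = 5; σ²_Pilot data = ((8−2)/6)² = 1.000
te_Data collection = (9 + 4·13 + 23)/6 = 84/6 = 14; σ²_Data collection = ((23−9)/6)² = 5.444
te_Data cleaning = (1 + 4·5 + 15)/6 = 36/6 = 6; σ²_Data cleaning = ((15−1)/6)² = 5.444
te_Analysis = (7 + 4·11 + 15)/6 = 66/6 = 11; σ²_Analysis = ((15−7)/6)² = 1.778
te_Draft manuscript = (1 + 4·5 + 9)/6 = 30/6 = 5; σ²_Draft manuscript = ((9−1)/6)² = 1.778
te_Internal review = (1 + 4·2 + 3)/6 = 12/6 = 2; σ²_Internal review = ((3−1)/6)² = 0.111

Forward pass:
ES_Recruitment = 0; EF_Recruitment = 5
ES_Instrument calibration = 0; EF_Instrument calibration = 7
ES_Pilot data = 0; EF_Pilot data = 5
ES_Data collection = 5; EF_Data collection = 5+14 = 19
ES_Data cleaning = max(EF_Recruitment=5, EF_Pilot data=5) = 5; EF_Data cleaning = 5+6 = 11
ES_Analysis = max(EF_Recruitment=5, EF_Pilot data=5) = 5; EF_Analysis = 5+11 = 16
ES_Draft manuscript = 5; EF_Draft manuscript = 5+5 = 10
ES_Internal review = max(EF_Instrument calibration=7, EF_Data collection=19, EF_Data cleaning=11, EF_Analysis=16, EF_Draft manuscript=10) = 19; EF_Internal review = 19+2 = 21
Expected project duration μ = 21 days. Critical path: Pilot data → Data collection → Internal review.

Variances on critical path: σ²_Pilot data=1.000, σ²_Data collection=5.444, σ²_Internal review=0.111.
Largest is σ²_Data collection = 5.444.

Data collection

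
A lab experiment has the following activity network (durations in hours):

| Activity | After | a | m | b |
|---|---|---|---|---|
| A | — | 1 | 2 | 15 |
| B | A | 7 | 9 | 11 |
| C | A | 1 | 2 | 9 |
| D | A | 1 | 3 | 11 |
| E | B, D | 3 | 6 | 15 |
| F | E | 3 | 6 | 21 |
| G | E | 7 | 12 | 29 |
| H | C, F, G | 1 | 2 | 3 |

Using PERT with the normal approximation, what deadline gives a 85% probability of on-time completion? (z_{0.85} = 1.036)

te_A = (1 + 4·2 + 15)/6 = 24/6 = 4; σ²_A = ((15−1)/6)² = 5.444
te_B = (7 + 4·9 + 11)/6 = 54/6 = 9; σ²_B = ((11−7)/6)² = 0.444
te_C = (1 + 4·2 + 9)/6 = 18/6 = 3; σ²_C = ((9−1)/6)² = 1.778
te_D = (1 + 4·3 + 11)/6 = 24/6 = 4; σ²_D = ((11−1)/6)² = 2.778
te_E = (3 + 4·6 + 15)/6 = 42/6 = 7; σ²_E = ((15−3)/6)² = 4.000
te_F = (3 + 4·6 + 21)/6 = 48/6 = 8; σ²_F = ((21−3)/6)² = 9.000
te_G = (7 + 4·12 + 29)/6 = 84/6 = 14; σ²_G = ((29−7)/6)² = 13.444
te_H = (1 + 4·2 + 3)/6 = 12/6 = 2; σ²_H = ((3−1)/6)² = 0.111

Forward pass:
ES_A = 0; EF_A = 4
ES_B = 4; EF_B = 4+9 = 13
ES_C = 4; EF_C = 4+3 = 7
ES_D = 4; EF_D = 4+4 = 8
ES_E = max(EF_B=13, EF_D=8) = 13; EF_E = 13+7 = 20
ES_F = 20; EF_F = 20+8 = 28
ES_G = 20; EF_G = 20+14 = 34
ES_H = max(EF_C=7, EF_F=28, EF_G=34) = 34; EF_H = 34+2 = 36
Expected project duration μ = 36 hours. Critical path: A → B → E → G → H.

Variance along critical path = 5.444 + 0.444 + 4.000 + 13.444 + 0.111 = 23.444; σ = 4.842 hours.
D = μ + z·σ = 36 + 1.036·4.842 = 41.0 hours

41.0 hours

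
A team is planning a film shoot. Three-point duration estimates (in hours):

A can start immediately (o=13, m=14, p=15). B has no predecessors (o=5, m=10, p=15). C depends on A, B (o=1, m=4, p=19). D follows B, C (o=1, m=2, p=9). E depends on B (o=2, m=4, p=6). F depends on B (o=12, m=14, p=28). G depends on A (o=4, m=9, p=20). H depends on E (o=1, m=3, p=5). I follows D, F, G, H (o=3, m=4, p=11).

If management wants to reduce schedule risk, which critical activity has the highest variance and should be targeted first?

F

te_A = (13 + 4·14 + 15)/6 = 84/6 = 14; σ²_A = ((15−13)/6)² = 0.111
te_B = (5 + 4·10 + 15)/6 = 60/6 = 10; σ²_B = ((15−5)/6)² = 2.778
te_C = (1 + 4·4 + 19)/6 = 36/6 = 6; σ²_C = ((19−1)/6)² = 9.000
te_D = (1 + 4·2 + 9)/6 = 18/6 = 3; σ²_D = ((9−1)/6)² = 1.778
te_E = (2 + 4·4 + 6)/6 = 24/6 = 4; σ²_E = ((6−2)/6)² = 0.444
te_F = (12 + 4·14 + 28)/6 = 96/6 = 16; σ²_F = ((28−12)/6)² = 7.111
te_G = (4 + 4·9 + 20)/6 = 60/6 = 10; σ²_G = ((20−4)/6)² = 7.111
te_H = (1 + 4·3 + 5)/6 = 18/6 = 3; σ²_H = ((5−1)/6)² = 0.444
te_I = (3 + 4·4 + 11)/6 = 30/6 = 5; σ²_I = ((11−3)/6)² = 1.778

Forward pass:
ES_A = 0; EF_A = 14
ES_B = 0; EF_B = 10
ES_C = max(EF_A=14, EF_B=10) = 14; EF_C = 14+6 = 20
ES_D = max(EF_B=10, EF_C=20) = 20; EF_D = 20+3 = 23
ES_E = 10; EF_E = 10+4 = 14
ES_F = 10; EF_F = 10+16 = 26
ES_G = 14; EF_G = 14+10 = 24
ES_H = 14; EF_H = 14+3 = 17
ES_I = max(EF_D=23, EF_F=26, EF_G=24, EF_H=17) = 26; EF_I = 26+5 = 31
Expected project duration μ = 31 hours. Critical path: B → F → I.

Variances on critical path: σ²_B=2.778, σ²_F=7.111, σ²_I=1.778.
Largest is σ²_F = 7.111.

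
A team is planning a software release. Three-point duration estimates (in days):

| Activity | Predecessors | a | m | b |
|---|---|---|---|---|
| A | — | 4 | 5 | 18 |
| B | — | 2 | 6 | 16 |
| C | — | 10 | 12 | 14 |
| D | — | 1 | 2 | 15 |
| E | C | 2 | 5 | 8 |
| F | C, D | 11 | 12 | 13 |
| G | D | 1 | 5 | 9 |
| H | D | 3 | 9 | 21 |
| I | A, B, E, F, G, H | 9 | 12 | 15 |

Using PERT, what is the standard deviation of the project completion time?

1.25 days

te_A = (4 + 4·5 + 18)/6 = 42/6 = 7; σ²_A = ((18−4)/6)² = 5.444
te_B = (2 + 4·6 + 16)/6 = 42/6 = 7; σ²_B = ((16−2)/6)² = 5.444
te_C = (10 + 4·12 + 14)/6 = 72/6 = 12; σ²_C = ((14−10)/6)² = 0.444
te_D = (1 + 4·2 + 15)/6 = 24/6 = 4; σ²_D = ((15−1)/6)² = 5.444
te_E = (2 + 4·5 + 8)/6 = 30/6 = 5; σ²_E = ((8−2)/6)² = 1.000
te_F = (11 + 4·12 + 13)/6 = 72/6 = 12; σ²_F = ((13−11)/6)² = 0.111
te_G = (1 + 4·5 + 9)/6 = 30/6 = 5; σ²_G = ((9−1)/6)² = 1.778
te_H = (3 + 4·9 + 21)/6 = 60/6 = 10; σ²_H = ((21−3)/6)² = 9.000
te_I = (9 + 4·12 + 15)/6 = 72/6 = 12; σ²_I = ((15−9)/6)² = 1.000

Forward pass:
ES_A = 0; EF_A = 7
ES_B = 0; EF_B = 7
ES_C = 0; EF_C = 12
ES_D = 0; EF_D = 4
ES_E = 12; EF_E = 12+5 = 17
ES_F = max(EF_C=12, EF_D=4) = 12; EF_F = 12+12 = 24
ES_G = 4; EF_G = 4+5 = 9
ES_H = 4; EF_H = 4+10 = 14
ES_I = max(EF_A=7, EF_B=7, EF_E=17, EF_F=24, EF_G=9, EF_H=14) = 24; EF_I = 24+12 = 36
Expected project duration μ = 36 days. Critical path: C → F → I.

Variance along critical path = 0.444 + 0.111 + 1.000 = 1.556
σ = √1.556 = 1.247 days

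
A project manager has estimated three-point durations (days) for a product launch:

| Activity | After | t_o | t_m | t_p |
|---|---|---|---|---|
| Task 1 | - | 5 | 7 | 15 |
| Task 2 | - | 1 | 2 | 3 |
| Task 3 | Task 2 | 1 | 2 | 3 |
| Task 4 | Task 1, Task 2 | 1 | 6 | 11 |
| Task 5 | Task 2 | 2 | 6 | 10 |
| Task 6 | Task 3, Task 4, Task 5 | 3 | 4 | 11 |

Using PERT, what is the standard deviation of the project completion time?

te_Task 1 = (5 + 4·7 + 15)/6 = 48/6 = 8; σ²_Task 1 = ((15−5)/6)² = 2.778
te_Task 2 = (1 + 4·2 + 3)/6 = 12/6 = 2; σ²_Task 2 = ((3−1)/6)² = 0.111
te_Task 3 = (1 + 4·2 + 3)/6 = 12/6 = 2; σ²_Task 3 = ((3−1)/6)² = 0.111
te_Task 4 = (1 + 4·6 + 11)/6 = 36/6 = 6; σ²_Task 4 = ((11−1)/6)² = 2.778
te_Task 5 = (2 + 4·6 + 10)/6 = 36/6 = 6; σ²_Task 5 = ((10−2)/6)² = 1.778
te_Task 6 = (3 + 4·4 + 11)/6 = 30/6 = 5; σ²_Task 6 = ((11−3)/6)² = 1.778

Forward pass:
ES_Task 1 = 0; EF_Task 1 = 8
ES_Task 2 = 0; EF_Task 2 = 2
ES_Task 3 = 2; EF_Task 3 = 2+2 = 4
ES_Task 4 = max(EF_Task 1=8, EF_Task 2=2) = 8; EF_Task 4 = 8+6 = 14
ES_Task 5 = 2; EF_Task 5 = 2+6 = 8
ES_Task 6 = max(EF_Task 3=4, EF_Task 4=14, EF_Task 5=8) = 14; EF_Task 6 = 14+5 = 19
Expected project duration μ = 19 days. Critical path: Task 1 → Task 4 → Task 6.

Variance along critical path = 2.778 + 2.778 + 1.778 = 7.333
σ = √7.333 = 2.708 days

2.71 days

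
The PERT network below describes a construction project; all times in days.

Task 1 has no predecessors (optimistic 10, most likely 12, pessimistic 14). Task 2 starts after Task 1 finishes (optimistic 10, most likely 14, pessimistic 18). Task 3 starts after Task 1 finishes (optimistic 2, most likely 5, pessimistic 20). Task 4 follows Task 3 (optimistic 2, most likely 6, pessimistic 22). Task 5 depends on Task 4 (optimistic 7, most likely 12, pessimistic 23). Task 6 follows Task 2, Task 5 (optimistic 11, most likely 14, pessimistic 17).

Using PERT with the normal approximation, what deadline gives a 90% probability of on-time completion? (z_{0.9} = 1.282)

60.9 days

te_Task 1 = (10 + 4·12 + 14)/6 = 72/6 = 12; σ²_Task 1 = ((14−10)/6)² = 0.444
te_Task 2 = (10 + 4·14 + 18)/6 = 84/6 = 14; σ²_Task 2 = ((18−10)/6)² = 1.778
te_Task 3 = (2 + 4·5 + 20)/6 = 42/6 = 7; σ²_Task 3 = ((20−2)/6)² = 9.000
te_Task 4 = (2 + 4·6 + 22)/6 = 48/6 = 8; σ²_Task 4 = ((22−2)/6)² = 11.111
te_Task 5 = (7 + 4·12 + 23)/6 = 78/6 = 13; σ²_Task 5 = ((23−7)/6)² = 7.111
te_Task 6 = (11 + 4·14 + 17)/6 = 84/6 = 14; σ²_Task 6 = ((17−11)/6)² = 1.000

Forward pass:
ES_Task 1 = 0; EF_Task 1 = 12
ES_Task 2 = 12; EF_Task 2 = 12+14 = 26
ES_Task 3 = 12; EF_Task 3 = 12+7 = 19
ES_Task 4 = 19; EF_Task 4 = 19+8 = 27
ES_Task 5 = 27; EF_Task 5 = 27+13 = 40
ES_Task 6 = max(EF_Task 2=26, EF_Task 5=40) = 40; EF_Task 6 = 40+14 = 54
Expected project duration μ = 54 days. Critical path: Task 1 → Task 3 → Task 4 → Task 5 → Task 6.

Variance along critical path = 0.444 + 9.000 + 11.111 + 7.111 + 1.000 = 28.667; σ = 5.354 days.
D = μ + z·σ = 54 + 1.282·5.354 = 60.9 days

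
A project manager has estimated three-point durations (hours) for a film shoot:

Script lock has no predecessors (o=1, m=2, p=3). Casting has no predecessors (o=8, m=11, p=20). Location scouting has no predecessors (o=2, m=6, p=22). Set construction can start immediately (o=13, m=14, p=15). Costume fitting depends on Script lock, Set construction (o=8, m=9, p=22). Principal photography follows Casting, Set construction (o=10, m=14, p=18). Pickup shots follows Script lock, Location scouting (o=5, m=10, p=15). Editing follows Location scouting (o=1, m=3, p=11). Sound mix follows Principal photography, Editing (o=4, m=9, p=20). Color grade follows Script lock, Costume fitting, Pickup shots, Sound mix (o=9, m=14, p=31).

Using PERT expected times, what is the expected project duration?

te_Script lock = (1 + 4·2 + 3)/6 = 12/6 = 2
te_Casting = (8 + 4·11 + 20)/6 = 72/6 = 12
te_Location scouting = (2 + 4·6 + 22)/6 = 48/6 = 8
te_Set construction = (13 + 4·14 + 15)/6 = 84/6 = 14
te_Costume fitting = (8 + 4·9 + 22)/6 = 66/6 = 11
te_Principal photography = (10 + 4·14 + 18)/6 = 84/6 = 14
te_Pickup shots = (5 + 4·10 + 15)/6 = 60/6 = 10
te_Editing = (1 + 4·3 + 11)/6 = 24/6 = 4
te_Sound mix = (4 + 4·9 + 20)/6 = 60/6 = 10
te_Color grade = (9 + 4·14 + 31)/6 = 96/6 = 16

Forward pass:
ES_Script lock = 0; EF_Script lock = 2
ES_Casting = 0; EF_Casting = 12
ES_Location scouting = 0; EF_Location scouting = 8
ES_Set construction = 0; EF_Set construction = 14
ES_Costume fitting = max(EF_Script lock=2, EF_Set construction=14) = 14; EF_Costume fitting = 14+11 = 25
ES_Principal photography = max(EF_Casting=12, EF_Set construction=14) = 14; EF_Principal photography = 14+14 = 28
ES_Pickup shots = max(EF_Script lock=2, EF_Location scouting=8) = 8; EF_Pickup shots = 8+10 = 18
ES_Editing = 8; EF_Editing = 8+4 = 12
ES_Sound mix = max(EF_Principal photography=28, EF_Editing=12) = 28; EF_Sound mix = 28+10 = 38
ES_Color grade = max(EF_Script lock=2, EF_Costume fitting=25, EF_Pickup shots=18, EF_Sound mix=38) = 38; EF_Color grade = 38+16 = 54
Expected project duration μ = 54 hours. Critical path: Set construction → Principal photography → Sound mix → Color grade.

54 hours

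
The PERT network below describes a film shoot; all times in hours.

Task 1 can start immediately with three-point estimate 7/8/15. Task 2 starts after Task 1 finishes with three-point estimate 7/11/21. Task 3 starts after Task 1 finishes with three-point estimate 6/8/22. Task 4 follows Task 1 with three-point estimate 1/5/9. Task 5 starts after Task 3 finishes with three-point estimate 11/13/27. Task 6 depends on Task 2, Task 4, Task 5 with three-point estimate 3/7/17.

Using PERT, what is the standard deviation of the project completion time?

4.63 hours

te_Task 1 = (7 + 4·8 + 15)/6 = 54/6 = 9; σ²_Task 1 = ((15−7)/6)² = 1.778
te_Task 2 = (7 + 4·11 + 21)/6 = 72/6 = 12; σ²_Task 2 = ((21−7)/6)² = 5.444
te_Task 3 = (6 + 4·8 + 22)/6 = 60/6 = 10; σ²_Task 3 = ((22−6)/6)² = 7.111
te_Task 4 = (1 + 4·5 + 9)/6 = 30/6 = 5; σ²_Task 4 = ((9−1)/6)² = 1.778
te_Task 5 = (11 + 4·13 + 27)/6 = 90/6 = 15; σ²_Task 5 = ((27−11)/6)² = 7.111
te_Task 6 = (3 + 4·7 + 17)/6 = 48/6 = 8; σ²_Task 6 = ((17−3)/6)² = 5.444

Forward pass:
ES_Task 1 = 0; EF_Task 1 = 9
ES_Task 2 = 9; EF_Task 2 = 9+12 = 21
ES_Task 3 = 9; EF_Task 3 = 9+10 = 19
ES_Task 4 = 9; EF_Task 4 = 9+5 = 14
ES_Task 5 = 19; EF_Task 5 = 19+15 = 34
ES_Task 6 = max(EF_Task 2=21, EF_Task 4=14, EF_Task 5=34) = 34; EF_Task 6 = 34+8 = 42
Expected project duration μ = 42 hours. Critical path: Task 1 → Task 3 → Task 5 → Task 6.

Variance along critical path = 1.778 + 7.111 + 7.111 + 5.444 = 21.444
σ = √21.444 = 4.631 hours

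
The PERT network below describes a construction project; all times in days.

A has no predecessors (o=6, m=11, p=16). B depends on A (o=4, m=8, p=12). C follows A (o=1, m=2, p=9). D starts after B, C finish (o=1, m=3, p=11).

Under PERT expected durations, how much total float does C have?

5 days

te_A = (6 + 4·11 + 16)/6 = 66/6 = 11
te_B = (4 + 4·8 + 12)/6 = 48/6 = 8
te_C = (1 + 4·2 + 9)/6 = 18/6 = 3
te_D = (1 + 4·3 + 11)/6 = 24/6 = 4

Forward pass:
ES_A = 0; EF_A = 11
ES_B = 11; EF_B = 11+8 = 19
ES_C = 11; EF_C = 11+3 = 14
ES_D = max(EF_B=19, EF_C=14) = 19; EF_D = 19+4 = 23
Expected project duration μ = 23 days. Critical path: A → B → D.

Backward pass:
LF_D = 23; LS_D = 23−4 = 19
LF_C = LS_D = 19; LS_C = 19−3 = 16
LF_B = LS_D = 19; LS_B = 19−8 = 11
LF_A = min(LS_B=11, LS_C=16) = 11; LS_A = 11−11 = 0
Slack_C = LS_C − ES_C = 16 − 11 = 5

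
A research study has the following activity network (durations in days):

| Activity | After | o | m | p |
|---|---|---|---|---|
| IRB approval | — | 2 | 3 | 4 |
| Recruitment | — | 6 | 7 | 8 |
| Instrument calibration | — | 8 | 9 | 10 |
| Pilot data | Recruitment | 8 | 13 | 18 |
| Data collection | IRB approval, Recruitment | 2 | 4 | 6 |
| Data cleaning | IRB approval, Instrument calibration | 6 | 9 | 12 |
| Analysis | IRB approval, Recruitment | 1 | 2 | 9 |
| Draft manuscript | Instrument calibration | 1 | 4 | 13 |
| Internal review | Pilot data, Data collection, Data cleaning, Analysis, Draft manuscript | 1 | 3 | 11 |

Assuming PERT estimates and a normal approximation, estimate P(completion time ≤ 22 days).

te_IRB approval = (2 + 4·3 + 4)/6 = 18/6 = 3; σ²_IRB approval = ((4−2)/6)² = 0.111
te_Recruitment = (6 + 4·7 + 8)/6 = 42/6 = 7; σ²_Recruitment = ((8−6)/6)² = 0.111
te_Instrument calibration = (8 + 4·9 + 10)/6 = 54/6 = 9; σ²_Instrument calibration = ((10−8)/6)² = 0.111
te_Pilot data = (8 + 4·13 + 18)/6 = 78/6 = 13; σ²_Pilot data = ((18−8)/6)² = 2.778
te_Data collection = (2 + 4·4 + 6)/6 = 24/6 = 4; σ²_Data collection = ((6−2)/6)² = 0.444
te_Data cleaning = (6 + 4·9 + 12)/6 = 54/6 = 9; σ²_Data cleaning = ((12−6)/6)² = 1.000
te_Analysis = (1 + 4·2 + 9)/6 = 18/6 = 3; σ²_Analysis = ((9−1)/6)² = 1.778
te_Draft manuscript = (1 + 4·4 + 13)/6 = 30/6 = 5; σ²_Draft manuscript = ((13−1)/6)² = 4.000
te_Internal review = (1 + 4·3 + 11)/6 = 24/6 = 4; σ²_Internal review = ((11−1)/6)² = 2.778

Forward pass:
ES_IRB approval = 0; EF_IRB approval = 3
ES_Recruitment = 0; EF_Recruitment = 7
ES_Instrument calibration = 0; EF_Instrument calibration = 9
ES_Pilot data = 7; EF_Pilot data = 7+13 = 20
ES_Data collection = max(EF_IRB approval=3, EF_Recruitment=7) = 7; EF_Data collection = 7+4 = 11
ES_Data cleaning = max(EF_IRB approval=3, EF_Instrument calibration=9) = 9; EF_Data cleaning = 9+9 = 18
ES_Analysis = max(EF_IRB approval=3, EF_Recruitment=7) = 7; EF_Analysis = 7+3 = 10
ES_Draft manuscript = 9; EF_Draft manuscript = 9+5 = 14
ES_Internal review = max(EF_Pilot data=20, EF_Data collection=11, EF_Data cleaning=18, EF_Analysis=10, EF_Draft manuscript=14) = 20; EF_Internal review = 20+4 = 24
Expected project duration μ = 24 days. Critical path: Recruitment → Pilot data → Internal review.

Variance along critical path = 0.111 + 2.778 + 2.778 = 5.667; σ = √5.667 = 2.380 days.
Z = (22 − 24) / 2.380 = -0.840
P(T ≤ 22) = Φ(-0.840) ≈ 0.200

0.200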